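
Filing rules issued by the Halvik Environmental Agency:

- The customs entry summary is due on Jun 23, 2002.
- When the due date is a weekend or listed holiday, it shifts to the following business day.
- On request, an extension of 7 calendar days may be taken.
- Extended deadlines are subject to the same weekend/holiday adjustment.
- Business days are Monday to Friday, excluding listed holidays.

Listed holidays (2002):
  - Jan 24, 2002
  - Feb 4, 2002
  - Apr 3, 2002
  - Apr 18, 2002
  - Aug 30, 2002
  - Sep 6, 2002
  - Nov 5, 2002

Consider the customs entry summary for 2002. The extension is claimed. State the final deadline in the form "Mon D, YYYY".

Start from the fixed due date, Jun 23, 2002.
Jun 23, 2002 is a Sunday, so it moves to the next business day, Jun 24, 2002 (Monday).
Add the 7 calendar-day extension to Jun 24, 2002: Jul 1, 2002.
Jul 1, 2002 is a Monday and not a listed holiday, so it stands.
The final due date is Jul 1, 2002.

Jul 1, 2002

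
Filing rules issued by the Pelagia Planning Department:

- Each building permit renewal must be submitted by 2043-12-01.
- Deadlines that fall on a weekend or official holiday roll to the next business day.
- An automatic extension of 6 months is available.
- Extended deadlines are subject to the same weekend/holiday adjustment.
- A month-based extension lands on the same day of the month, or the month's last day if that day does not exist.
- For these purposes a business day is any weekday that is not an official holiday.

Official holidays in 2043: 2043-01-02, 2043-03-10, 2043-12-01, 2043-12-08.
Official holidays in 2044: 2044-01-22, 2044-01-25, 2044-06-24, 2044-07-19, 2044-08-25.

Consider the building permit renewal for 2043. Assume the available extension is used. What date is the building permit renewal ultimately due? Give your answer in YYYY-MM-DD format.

2044-06-02

The stated deadline is 2043-12-01.
2043-12-01 is a listed holiday, so it moves to the next business day, 2043-12-02 (Wednesday).
Add 6 months to 2043-12-02: 2044-06-02.
2044-06-02 (Thursday) is already a business day.
Final deadline: 2044-06-02.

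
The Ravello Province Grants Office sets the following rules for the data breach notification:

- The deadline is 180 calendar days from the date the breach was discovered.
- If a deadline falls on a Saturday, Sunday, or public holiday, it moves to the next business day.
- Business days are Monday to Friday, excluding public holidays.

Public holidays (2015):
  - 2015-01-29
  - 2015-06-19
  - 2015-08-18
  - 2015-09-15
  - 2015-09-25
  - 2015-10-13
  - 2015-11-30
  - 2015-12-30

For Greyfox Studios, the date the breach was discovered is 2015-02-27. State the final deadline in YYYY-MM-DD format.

2015-08-26

180 calendar days after 2015-02-27 is 2015-08-26.
2015-08-26 is a Wednesday and not a listed holiday, so it stands.
The final due date is 2015-08-26.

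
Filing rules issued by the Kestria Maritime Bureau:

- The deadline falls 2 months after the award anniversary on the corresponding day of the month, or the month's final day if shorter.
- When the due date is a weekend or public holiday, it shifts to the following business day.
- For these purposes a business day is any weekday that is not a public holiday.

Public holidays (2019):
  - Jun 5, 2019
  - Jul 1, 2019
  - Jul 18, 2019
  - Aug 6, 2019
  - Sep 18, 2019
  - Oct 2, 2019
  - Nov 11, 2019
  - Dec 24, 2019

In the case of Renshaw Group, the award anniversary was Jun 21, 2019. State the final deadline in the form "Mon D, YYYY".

Moving 2 months forward from Jun 21, 2019 on the corresponding day gives Aug 21, 2019.
Aug 21, 2019 is a Wednesday and not a listed holiday, so it stands.
Final deadline: Aug 21, 2019.

Aug 21, 2019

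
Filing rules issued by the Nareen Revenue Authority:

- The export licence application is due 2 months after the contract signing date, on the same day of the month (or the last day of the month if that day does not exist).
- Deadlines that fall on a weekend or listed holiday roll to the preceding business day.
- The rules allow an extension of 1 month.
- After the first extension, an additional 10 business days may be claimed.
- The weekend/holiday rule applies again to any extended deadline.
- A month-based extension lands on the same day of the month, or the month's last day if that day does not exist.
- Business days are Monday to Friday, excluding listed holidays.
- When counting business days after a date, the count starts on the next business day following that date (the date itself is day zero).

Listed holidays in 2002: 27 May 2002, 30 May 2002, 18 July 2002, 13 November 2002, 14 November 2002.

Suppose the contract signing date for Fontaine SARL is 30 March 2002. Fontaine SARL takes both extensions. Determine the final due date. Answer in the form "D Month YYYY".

2 months from 30 March 2002 is 30 May 2002.
30 May 2002 is a listed holiday, so it moves to the preceding business day, 29 May 2002 (Wednesday).
The 1 month extension carries 29 May 2002 to 29 June 2002.
29 June 2002 is a Saturday; the preceding business day is 28 June 2002 (Friday).
The 10-business-day extension runs from 28 June 2002 to 12 July 2002.
12 July 2002 (Friday) is already a business day.
Deadline: 12 July 2002.

12 July 2002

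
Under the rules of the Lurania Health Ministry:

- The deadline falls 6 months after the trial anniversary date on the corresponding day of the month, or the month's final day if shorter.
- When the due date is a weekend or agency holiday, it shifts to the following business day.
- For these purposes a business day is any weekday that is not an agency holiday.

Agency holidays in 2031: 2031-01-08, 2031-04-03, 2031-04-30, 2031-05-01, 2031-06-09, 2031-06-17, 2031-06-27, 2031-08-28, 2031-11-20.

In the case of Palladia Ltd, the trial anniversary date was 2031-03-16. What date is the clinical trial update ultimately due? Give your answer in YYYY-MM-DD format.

6 months after 2031-03-16, on the same day of the month, is 2031-09-16.
2031-09-16 is a Tuesday and not a listed holiday, so it stands.
The final due date is 2031-09-16.

2031-09-16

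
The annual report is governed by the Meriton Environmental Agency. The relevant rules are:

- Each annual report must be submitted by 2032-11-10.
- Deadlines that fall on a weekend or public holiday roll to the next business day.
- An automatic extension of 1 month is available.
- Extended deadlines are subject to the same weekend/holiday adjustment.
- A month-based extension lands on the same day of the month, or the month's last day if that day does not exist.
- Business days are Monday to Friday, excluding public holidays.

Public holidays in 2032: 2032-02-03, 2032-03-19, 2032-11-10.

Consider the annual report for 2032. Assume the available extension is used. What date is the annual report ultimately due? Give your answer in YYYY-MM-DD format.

The statutory due date is 2032-11-10.
2032-11-10 falls on a listed holiday. Rolling to the next business day gives 2032-11-11, a Thursday.
The 1 month extension carries 2032-11-11 to 2032-12-11.
2032-12-11 is a Saturday, so it moves to the next business day, 2032-12-13 (Monday).
Final deadline: 2032-12-13.

2032-12-13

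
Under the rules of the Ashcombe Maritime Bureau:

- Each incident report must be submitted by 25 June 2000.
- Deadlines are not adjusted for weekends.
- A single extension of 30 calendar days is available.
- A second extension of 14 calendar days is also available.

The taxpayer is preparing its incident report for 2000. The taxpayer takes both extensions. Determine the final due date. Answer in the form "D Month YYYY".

8 August 2000

Start from the fixed due date, 25 June 2000.
No adjustment is made for weekends or holidays, so 25 June 2000 stands.
With the 30-day extension, 25 June 2000 becomes 25 July 2000.
25 July 2000 is a Tuesday; no weekend or holiday adjustment applies.
With the 14-day extension, 25 July 2000 becomes 8 August 2000.
No adjustment is made for weekends or holidays, so 8 August 2000 stands.
Final deadline: 8 August 2000.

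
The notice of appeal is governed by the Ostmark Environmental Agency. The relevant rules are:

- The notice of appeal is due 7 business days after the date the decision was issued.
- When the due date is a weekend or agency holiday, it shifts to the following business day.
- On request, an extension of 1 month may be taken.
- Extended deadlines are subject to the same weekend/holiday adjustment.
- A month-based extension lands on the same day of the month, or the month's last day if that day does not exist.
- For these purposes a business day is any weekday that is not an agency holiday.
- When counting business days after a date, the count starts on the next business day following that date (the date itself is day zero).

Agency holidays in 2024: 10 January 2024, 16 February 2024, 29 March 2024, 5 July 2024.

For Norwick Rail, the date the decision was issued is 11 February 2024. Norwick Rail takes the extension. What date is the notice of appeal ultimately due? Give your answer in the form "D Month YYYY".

21 March 2024

Counting 7 business days after 11 February 2024 (skipping weekends and listed holidays) reaches 21 February 2024.
21 February 2024 falls on a Wednesday, which is a business day, so no adjustment is needed.
Add 1 month to 21 February 2024: 21 March 2024.
21 March 2024 is a Thursday and not a listed holiday, so it stands.
Final deadline: 21 March 2024.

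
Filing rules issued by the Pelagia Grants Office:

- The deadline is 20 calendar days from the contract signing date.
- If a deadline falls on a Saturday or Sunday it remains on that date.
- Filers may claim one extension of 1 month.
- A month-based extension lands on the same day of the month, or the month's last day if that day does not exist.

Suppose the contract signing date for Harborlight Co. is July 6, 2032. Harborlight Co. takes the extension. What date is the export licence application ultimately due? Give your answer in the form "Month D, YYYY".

Trigger date July 6, 2032 + 20 calendar days = July 26, 2032.
July 26, 2032 falls on a Monday. The rules make no weekend/holiday allowance, so it remains July 26, 2032.
Applying the 1 month extension: 1 month after July 26, 2032 is August 26, 2032.
August 26, 2032 is a Thursday; no weekend or holiday adjustment applies.
The final due date is August 26, 2032.

August 26, 2032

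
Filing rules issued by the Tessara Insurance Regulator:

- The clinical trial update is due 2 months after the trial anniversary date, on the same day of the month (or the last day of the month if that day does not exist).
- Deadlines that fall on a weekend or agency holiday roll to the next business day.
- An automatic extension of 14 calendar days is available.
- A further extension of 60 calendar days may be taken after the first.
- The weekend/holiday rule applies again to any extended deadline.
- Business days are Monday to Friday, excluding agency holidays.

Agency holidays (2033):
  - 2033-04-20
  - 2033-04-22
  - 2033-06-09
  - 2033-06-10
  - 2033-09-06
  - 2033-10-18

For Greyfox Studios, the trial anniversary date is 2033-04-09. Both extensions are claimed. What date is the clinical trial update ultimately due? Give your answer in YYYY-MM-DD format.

2033-08-26

2 months from 2033-04-09 is 2033-06-09.
2033-06-09 falls on a listed holiday. Rolling to the next business day gives 2033-06-13, a Monday.
Add the 14 calendar-day extension to 2033-06-13: 2033-06-27.
2033-06-27 (Monday) is already a business day.
With the 60-day extension, 2033-06-27 becomes 2033-08-26.
2033-08-26 (Friday) is already a business day.
So the filing is due 2033-08-26.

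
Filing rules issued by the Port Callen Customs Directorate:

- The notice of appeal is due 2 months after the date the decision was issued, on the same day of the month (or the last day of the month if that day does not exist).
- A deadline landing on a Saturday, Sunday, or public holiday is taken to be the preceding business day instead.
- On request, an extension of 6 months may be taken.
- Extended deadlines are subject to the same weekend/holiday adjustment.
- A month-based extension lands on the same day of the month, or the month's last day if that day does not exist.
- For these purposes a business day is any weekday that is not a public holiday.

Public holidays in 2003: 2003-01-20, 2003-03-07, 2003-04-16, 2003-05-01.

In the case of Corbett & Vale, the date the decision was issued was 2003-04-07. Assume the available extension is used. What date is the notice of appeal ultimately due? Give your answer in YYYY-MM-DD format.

2 months from 2003-04-07 is 2003-06-07.
2003-06-07 is a Saturday, so it moves to the preceding business day, 2003-06-06 (Friday).
The 6 months extension carries 2003-06-06 to 2003-12-06.
2003-12-06 is a Saturday, so it moves to the preceding business day, 2003-12-05 (Friday).
Final deadline: 2003-12-05.

2003-12-05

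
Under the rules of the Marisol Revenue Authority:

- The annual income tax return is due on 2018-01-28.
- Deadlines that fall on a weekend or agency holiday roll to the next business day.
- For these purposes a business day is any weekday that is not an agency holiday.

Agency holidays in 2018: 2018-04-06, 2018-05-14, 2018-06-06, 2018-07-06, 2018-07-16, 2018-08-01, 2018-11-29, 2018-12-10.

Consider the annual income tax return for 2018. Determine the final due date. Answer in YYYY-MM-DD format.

2018-01-29

Start from the fixed due date, 2018-01-28.
Because 2018-01-28 is a Sunday, the deadline becomes 2018-01-29 (Monday).
Deadline: 2018-01-29.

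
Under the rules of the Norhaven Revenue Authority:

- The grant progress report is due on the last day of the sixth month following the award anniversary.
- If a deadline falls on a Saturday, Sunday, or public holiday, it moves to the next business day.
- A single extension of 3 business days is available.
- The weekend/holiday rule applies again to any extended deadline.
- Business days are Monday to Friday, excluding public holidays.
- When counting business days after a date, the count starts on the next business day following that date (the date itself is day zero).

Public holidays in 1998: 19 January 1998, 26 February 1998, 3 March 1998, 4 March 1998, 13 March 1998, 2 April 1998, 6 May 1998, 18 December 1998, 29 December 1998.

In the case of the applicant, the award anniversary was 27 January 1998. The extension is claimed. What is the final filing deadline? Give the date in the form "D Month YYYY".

5 August 1998

6 months after 27 January 1998 is July 1998; that month ends on 31 July 1998.
Since 31 July 1998 is a Friday and not a holiday, the date is unchanged.
Counting 3 further business days from 31 July 1998 reaches 5 August 1998.
Since 5 August 1998 is a Wednesday and not a holiday, the date is unchanged.
So the filing is due 5 August 1998.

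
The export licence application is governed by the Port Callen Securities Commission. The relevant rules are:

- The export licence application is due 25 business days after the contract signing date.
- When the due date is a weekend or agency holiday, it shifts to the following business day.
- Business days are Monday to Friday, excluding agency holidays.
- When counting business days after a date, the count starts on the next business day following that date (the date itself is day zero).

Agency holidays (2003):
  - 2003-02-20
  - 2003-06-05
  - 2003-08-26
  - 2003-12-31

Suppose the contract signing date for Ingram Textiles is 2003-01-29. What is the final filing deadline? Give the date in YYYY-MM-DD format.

2003-03-06

Starting the day after 2003-01-29 and counting 25 business days lands on 2003-03-06.
2003-03-06 (Thursday) is already a business day.
So the filing is due 2003-03-06.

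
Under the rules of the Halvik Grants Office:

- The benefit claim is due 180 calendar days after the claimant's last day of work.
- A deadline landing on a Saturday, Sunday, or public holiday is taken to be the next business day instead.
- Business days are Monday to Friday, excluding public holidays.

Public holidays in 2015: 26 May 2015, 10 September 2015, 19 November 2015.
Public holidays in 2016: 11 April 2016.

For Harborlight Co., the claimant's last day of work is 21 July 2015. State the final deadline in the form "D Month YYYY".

Trigger date 21 July 2015 + 180 calendar days = 17 January 2016.
Because 17 January 2016 is a Sunday, the deadline becomes 18 January 2016 (Monday).
The final due date is 18 January 2016.

18 January 2016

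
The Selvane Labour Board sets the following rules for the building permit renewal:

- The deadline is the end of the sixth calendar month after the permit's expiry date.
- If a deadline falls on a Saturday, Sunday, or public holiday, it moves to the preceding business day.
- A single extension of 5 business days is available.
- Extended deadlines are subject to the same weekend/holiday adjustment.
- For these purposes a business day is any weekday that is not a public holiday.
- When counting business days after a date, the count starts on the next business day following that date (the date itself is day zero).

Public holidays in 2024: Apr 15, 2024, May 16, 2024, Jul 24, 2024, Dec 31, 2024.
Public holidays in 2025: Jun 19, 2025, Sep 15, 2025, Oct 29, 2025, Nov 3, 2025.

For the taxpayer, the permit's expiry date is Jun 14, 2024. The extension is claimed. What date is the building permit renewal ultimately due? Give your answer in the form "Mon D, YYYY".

6 months after Jun 14, 2024 is December 2024; that month ends on Dec 31, 2024.
Dec 31, 2024 is a listed holiday; the preceding business day is Dec 30, 2024 (Monday).
Counting 5 further business days from Dec 30, 2024 reaches Jan 7, 2025.
Jan 7, 2025 is a Tuesday and not a listed holiday, so it stands.
Deadline: Jan 7, 2025.

Jan 7, 2025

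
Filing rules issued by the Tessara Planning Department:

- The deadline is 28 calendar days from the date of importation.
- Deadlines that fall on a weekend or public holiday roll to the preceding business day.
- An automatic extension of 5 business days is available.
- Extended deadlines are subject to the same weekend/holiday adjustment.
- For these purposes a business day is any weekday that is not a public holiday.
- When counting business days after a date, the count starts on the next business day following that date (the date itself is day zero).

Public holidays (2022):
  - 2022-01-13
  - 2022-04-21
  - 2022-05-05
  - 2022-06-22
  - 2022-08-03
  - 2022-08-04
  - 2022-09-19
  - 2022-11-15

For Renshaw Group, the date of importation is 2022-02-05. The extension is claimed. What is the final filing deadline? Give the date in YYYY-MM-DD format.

2022-03-11

Adding 28 calendar days to 2022-02-05 gives 2022-03-05.
2022-03-05 is a Saturday, so it moves to the preceding business day, 2022-03-04 (Friday).
Applying the 5-business-day extension: 5 business days after 2022-03-04 is 2022-03-11.
2022-03-11 is a Friday and not a listed holiday, so it stands.
The final due date is 2022-03-11.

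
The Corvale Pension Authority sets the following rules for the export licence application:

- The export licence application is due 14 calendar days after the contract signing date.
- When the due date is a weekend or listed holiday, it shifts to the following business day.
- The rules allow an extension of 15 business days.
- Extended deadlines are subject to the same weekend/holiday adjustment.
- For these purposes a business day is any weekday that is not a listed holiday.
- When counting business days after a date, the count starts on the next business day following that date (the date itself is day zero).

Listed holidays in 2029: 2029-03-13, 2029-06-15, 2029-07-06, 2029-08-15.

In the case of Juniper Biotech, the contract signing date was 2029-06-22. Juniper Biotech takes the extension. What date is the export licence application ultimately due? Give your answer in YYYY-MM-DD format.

2029-07-30

14 calendar days after 2029-06-22 is 2029-07-06.
2029-07-06 falls on a listed holiday. Rolling to the next business day gives 2029-07-09, a Monday.
Counting 15 further business days from 2029-07-09 reaches 2029-07-30.
Since 2029-07-30 is a Monday and not a holiday, the date is unchanged.
Final deadline: 2029-07-30.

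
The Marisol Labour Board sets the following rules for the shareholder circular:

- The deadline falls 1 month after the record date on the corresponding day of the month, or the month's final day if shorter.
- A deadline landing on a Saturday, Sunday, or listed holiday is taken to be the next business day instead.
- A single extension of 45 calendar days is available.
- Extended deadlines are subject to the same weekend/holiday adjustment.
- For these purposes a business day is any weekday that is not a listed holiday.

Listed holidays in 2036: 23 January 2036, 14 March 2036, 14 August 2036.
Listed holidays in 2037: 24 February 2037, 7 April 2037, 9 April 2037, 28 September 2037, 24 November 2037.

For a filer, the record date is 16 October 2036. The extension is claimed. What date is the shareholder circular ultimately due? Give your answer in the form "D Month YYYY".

1 January 2037

Moving 1 month forward from 16 October 2036 on the corresponding day gives 16 November 2036.
16 November 2036 falls on a Sunday. Rolling to the next business day gives 17 November 2036, a Monday.
Applying the 45-calendar-day extension: 17 November 2036 + 45 days = 1 January 2037.
Since 1 January 2037 is a Thursday and not a holiday, the date is unchanged.
Deadline: 1 January 2037.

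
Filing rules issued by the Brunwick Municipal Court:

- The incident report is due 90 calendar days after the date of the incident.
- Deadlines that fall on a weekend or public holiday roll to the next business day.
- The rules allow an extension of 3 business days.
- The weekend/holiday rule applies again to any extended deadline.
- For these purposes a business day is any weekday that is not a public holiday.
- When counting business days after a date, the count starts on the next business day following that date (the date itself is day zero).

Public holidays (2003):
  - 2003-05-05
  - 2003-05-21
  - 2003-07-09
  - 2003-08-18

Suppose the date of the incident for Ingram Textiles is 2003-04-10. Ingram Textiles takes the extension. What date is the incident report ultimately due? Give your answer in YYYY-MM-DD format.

90 calendar days after 2003-04-10 is 2003-07-09.
Because 2003-07-09 is a listed holiday, the deadline becomes 2003-07-10 (Thursday).
Applying the 3-business-day extension: 3 business days after 2003-07-10 is 2003-07-15.
2003-07-15 (Tuesday) is already a business day.
The final due date is 2003-07-15.

2003-07-15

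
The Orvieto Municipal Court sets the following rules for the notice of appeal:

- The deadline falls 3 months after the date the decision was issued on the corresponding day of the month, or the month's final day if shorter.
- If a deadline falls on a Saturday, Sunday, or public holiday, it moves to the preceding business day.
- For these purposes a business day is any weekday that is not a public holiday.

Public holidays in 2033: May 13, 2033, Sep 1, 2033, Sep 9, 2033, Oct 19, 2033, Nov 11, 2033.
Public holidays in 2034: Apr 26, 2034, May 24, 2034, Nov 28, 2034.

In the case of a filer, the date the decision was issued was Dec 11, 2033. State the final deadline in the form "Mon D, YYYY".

Moving 3 months forward from Dec 11, 2033 on the corresponding day gives Mar 11, 2034.
Mar 11, 2034 is a Saturday, so it moves to the preceding business day, Mar 10, 2034 (Friday).
The final due date is Mar 10, 2034.

Mar 10, 2034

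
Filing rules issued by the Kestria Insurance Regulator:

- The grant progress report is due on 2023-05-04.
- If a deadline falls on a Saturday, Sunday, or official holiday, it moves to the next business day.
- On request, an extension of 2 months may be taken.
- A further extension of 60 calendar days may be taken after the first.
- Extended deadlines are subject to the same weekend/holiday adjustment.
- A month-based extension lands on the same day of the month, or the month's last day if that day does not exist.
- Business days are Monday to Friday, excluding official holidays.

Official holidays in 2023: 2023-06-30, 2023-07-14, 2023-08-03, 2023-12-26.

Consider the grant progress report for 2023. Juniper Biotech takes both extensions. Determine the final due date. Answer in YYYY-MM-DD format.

2023-09-04

The stated deadline is 2023-05-04.
2023-05-04 falls on a Thursday, which is a business day, so no adjustment is needed.
The 2 months extension carries 2023-05-04 to 2023-07-04.
2023-07-04 is a Tuesday and not a listed holiday, so it stands.
Add the 60 calendar-day extension to 2023-07-04: 2023-09-02.
Because 2023-09-02 is a Saturday, the deadline becomes 2023-09-04 (Monday).
So the filing is due 2023-09-04.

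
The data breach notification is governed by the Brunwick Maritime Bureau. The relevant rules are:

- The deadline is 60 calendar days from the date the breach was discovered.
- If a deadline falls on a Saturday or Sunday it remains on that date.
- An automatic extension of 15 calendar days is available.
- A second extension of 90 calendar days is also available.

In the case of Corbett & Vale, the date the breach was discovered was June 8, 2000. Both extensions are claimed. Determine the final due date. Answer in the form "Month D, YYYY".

November 20, 2000

60 calendar days after June 8, 2000 is August 7, 2000.
No adjustment is made for weekends or holidays, so August 7, 2000 stands.
With the 15-day extension, August 7, 2000 becomes August 22, 2000.
August 22, 2000 falls on a Tuesday. The rules make no weekend/holiday allowance, so it remains August 22, 2000.
With the 90-day extension, August 22, 2000 becomes November 20, 2000.
November 20, 2000 falls on a Monday. The rules make no weekend/holiday allowance, so it remains November 20, 2000.
Deadline: November 20, 2000.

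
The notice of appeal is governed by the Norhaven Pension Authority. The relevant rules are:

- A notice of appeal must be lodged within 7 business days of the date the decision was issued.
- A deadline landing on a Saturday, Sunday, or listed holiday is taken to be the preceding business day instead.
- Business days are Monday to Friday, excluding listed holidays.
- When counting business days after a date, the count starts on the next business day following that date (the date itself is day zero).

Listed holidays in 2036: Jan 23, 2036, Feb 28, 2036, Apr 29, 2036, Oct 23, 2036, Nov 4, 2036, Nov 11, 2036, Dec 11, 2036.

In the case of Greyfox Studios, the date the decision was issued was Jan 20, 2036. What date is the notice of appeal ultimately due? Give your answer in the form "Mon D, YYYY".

Jan 30, 2036

7 business days after Jan 20, 2036, excluding weekends and holidays, is Jan 30, 2036.
Jan 30, 2036 is a Wednesday and not a listed holiday, so it stands.
Final deadline: Jan 30, 2036.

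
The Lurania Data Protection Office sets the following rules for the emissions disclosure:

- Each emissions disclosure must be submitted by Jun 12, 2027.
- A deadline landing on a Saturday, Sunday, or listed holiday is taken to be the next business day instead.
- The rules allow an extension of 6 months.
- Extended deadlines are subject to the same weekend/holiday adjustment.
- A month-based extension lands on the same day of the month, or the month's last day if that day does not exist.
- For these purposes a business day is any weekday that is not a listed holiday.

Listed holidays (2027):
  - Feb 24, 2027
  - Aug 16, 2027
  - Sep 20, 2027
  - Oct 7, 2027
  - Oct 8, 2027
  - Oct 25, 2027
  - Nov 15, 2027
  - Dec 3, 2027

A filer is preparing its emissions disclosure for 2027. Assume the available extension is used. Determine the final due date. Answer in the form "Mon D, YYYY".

The stated deadline is Jun 12, 2027.
Because Jun 12, 2027 is a Saturday, the deadline becomes Jun 14, 2027 (Monday).
The 6 months extension carries Jun 14, 2027 to Dec 14, 2027.
Since Dec 14, 2027 is a Tuesday and not a holiday, the date is unchanged.
So the filing is due Dec 14, 2027.

Dec 14, 2027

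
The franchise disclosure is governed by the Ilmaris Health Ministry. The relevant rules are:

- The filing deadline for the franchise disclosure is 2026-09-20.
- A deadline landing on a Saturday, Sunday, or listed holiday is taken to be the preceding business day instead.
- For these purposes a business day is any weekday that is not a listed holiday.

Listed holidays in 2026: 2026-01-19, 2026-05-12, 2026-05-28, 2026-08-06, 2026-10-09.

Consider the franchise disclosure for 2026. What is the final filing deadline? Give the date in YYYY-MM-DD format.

The stated deadline is 2026-09-20.
2026-09-20 is a Sunday, so it moves to the preceding business day, 2026-09-18 (Friday).
Final deadline: 2026-09-18.

2026-09-18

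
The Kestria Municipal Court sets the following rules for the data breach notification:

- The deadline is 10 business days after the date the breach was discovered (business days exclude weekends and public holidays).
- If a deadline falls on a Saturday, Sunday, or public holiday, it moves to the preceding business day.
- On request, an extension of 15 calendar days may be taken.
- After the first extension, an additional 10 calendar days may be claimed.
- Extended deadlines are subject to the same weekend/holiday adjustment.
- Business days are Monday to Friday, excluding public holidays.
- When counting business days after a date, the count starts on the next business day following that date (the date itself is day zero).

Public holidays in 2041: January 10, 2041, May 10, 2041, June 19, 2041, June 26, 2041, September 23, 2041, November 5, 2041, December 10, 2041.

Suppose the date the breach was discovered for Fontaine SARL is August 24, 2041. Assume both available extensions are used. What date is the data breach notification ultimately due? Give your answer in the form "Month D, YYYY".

September 30, 2041

Starting the day after August 24, 2041 and counting 10 business days lands on September 6, 2041.
September 6, 2041 (Friday) is already a business day.
Applying the 15-calendar-day extension: September 6, 2041 + 15 days = September 21, 2041.
September 21, 2041 is a Saturday; the preceding business day is September 20, 2041 (Friday).
The 10-calendar-day extension moves the deadline from September 20, 2041 to September 30, 2041.
September 30, 2041 is a Monday and not a listed holiday, so it stands.
Final deadline: September 30, 2041.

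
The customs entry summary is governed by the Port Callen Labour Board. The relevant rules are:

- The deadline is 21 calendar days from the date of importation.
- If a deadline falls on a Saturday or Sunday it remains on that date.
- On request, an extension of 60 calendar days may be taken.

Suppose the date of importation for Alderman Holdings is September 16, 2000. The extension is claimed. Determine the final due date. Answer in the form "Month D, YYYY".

21 calendar days after September 16, 2000 is October 7, 2000.
October 7, 2000 is a Saturday; no weekend or holiday adjustment applies.
The 60-calendar-day extension moves the deadline from October 7, 2000 to December 6, 2000.
No adjustment is made for weekends or holidays, so December 6, 2000 stands.
The final due date is December 6, 2000.

December 6, 2000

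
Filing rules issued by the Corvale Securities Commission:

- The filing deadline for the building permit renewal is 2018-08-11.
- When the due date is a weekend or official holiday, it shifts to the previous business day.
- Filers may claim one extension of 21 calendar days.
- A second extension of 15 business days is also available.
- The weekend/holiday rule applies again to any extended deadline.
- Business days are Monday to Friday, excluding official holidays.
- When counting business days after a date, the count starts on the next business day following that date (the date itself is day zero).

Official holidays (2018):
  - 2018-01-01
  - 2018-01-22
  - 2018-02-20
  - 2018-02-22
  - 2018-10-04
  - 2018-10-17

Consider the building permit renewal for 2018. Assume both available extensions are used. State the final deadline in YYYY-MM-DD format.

The statutory due date is 2018-08-11.
Because 2018-08-11 is a Saturday, the deadline becomes 2018-08-10 (Friday).
Add the 21 calendar-day extension to 2018-08-10: 2018-08-31.
2018-08-31 falls on a Friday, which is a business day, so no adjustment is needed.
The 15-business-day extension runs from 2018-08-31 to 2018-09-21.
Since 2018-09-21 is a Friday and not a holiday, the date is unchanged.
The final due date is 2018-09-21.

2018-09-21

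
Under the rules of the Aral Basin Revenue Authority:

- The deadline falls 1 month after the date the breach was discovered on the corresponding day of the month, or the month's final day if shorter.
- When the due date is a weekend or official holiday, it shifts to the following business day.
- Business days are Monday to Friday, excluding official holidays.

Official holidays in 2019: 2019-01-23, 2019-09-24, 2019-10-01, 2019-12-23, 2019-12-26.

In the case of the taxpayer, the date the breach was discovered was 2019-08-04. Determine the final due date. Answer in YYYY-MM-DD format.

Moving 1 month forward from 2019-08-04 on the corresponding day gives 2019-09-04.
2019-09-04 is a Wednesday and not a listed holiday, so it stands.
Final deadline: 2019-09-04.

2019-09-04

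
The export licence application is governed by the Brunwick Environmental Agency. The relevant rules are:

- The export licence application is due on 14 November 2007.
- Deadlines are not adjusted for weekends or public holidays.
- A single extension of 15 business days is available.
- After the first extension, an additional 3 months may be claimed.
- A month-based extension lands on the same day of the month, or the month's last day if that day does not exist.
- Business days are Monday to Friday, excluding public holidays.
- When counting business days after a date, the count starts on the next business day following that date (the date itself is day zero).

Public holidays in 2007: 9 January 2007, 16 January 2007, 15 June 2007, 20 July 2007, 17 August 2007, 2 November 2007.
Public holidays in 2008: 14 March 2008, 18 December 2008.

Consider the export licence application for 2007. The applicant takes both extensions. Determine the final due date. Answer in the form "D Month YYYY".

5 March 2008

The stated deadline is 14 November 2007.
14 November 2007 is a Wednesday; no weekend or holiday adjustment applies.
Counting 15 further business days from 14 November 2007 reaches 5 December 2007.
5 December 2007 is a Wednesday; no weekend or holiday adjustment applies.
The 3 months extension carries 5 December 2007 to 5 March 2008.
5 March 2008 is a Wednesday; no weekend or holiday adjustment applies.
The final due date is 5 March 2008.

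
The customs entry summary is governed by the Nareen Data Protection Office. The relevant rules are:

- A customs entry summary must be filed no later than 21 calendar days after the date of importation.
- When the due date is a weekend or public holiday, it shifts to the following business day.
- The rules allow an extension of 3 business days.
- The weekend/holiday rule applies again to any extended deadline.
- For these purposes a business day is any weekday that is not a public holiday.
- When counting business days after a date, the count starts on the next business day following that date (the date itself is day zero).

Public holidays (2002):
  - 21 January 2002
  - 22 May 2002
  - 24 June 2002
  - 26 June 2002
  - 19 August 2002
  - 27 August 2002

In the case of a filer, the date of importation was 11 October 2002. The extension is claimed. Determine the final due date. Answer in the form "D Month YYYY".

6 November 2002

Adding 21 calendar days to 11 October 2002 gives 1 November 2002.
1 November 2002 is a Friday and not a listed holiday, so it stands.
Applying the 3-business-day extension: 3 business days after 1 November 2002 is 6 November 2002.
6 November 2002 (Wednesday) is already a business day.
So the filing is due 6 November 2002.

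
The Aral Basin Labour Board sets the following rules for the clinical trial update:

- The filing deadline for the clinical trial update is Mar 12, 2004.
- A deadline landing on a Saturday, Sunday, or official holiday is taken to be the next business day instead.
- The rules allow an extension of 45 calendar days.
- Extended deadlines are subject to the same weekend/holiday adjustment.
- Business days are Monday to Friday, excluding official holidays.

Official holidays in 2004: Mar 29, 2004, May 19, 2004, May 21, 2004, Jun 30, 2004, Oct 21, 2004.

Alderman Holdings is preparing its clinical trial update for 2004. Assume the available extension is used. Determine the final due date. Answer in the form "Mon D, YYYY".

Apr 26, 2004

Start from the fixed due date, Mar 12, 2004.
Mar 12, 2004 falls on a Friday, which is a business day, so no adjustment is needed.
The 45-calendar-day extension moves the deadline from Mar 12, 2004 to Apr 26, 2004.
Since Apr 26, 2004 is a Monday and not a holiday, the date is unchanged.
Final deadline: Apr 26, 2004.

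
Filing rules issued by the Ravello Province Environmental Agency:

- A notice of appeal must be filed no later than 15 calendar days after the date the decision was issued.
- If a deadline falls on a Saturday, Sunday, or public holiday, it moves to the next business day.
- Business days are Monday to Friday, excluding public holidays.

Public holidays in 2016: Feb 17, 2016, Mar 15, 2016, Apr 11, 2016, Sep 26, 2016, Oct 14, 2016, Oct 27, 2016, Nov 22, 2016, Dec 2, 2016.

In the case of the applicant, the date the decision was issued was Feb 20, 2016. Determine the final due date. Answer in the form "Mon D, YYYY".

Mar 7, 2016

From Feb 20, 2016, 15 calendar days later is Mar 6, 2016.
Mar 6, 2016 falls on a Sunday. Rolling to the next business day gives Mar 7, 2016, a Monday.
Final deadline: Mar 7, 2016.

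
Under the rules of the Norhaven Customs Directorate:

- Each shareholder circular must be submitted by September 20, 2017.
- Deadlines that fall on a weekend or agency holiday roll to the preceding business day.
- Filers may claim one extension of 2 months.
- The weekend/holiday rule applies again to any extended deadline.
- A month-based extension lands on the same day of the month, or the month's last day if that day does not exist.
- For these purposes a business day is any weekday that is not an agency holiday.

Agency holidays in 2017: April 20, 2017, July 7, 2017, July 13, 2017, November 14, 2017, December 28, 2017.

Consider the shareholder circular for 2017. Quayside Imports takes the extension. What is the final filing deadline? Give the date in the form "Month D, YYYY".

Start from the fixed due date, September 20, 2017.
September 20, 2017 is a Wednesday and not a listed holiday, so it stands.
Applying the 2 months extension: 2 months after September 20, 2017 is November 20, 2017.
November 20, 2017 (Monday) is already a business day.
Final deadline: November 20, 2017.

November 20, 2017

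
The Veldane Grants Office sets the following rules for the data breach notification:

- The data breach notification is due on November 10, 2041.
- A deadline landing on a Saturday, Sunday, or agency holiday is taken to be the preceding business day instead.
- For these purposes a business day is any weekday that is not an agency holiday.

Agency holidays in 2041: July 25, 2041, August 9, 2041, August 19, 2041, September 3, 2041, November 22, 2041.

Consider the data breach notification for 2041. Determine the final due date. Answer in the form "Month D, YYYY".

The statutory due date is November 10, 2041.
November 10, 2041 is a Sunday; the preceding business day is November 8, 2041 (Friday).
Final deadline: November 8, 2041.

November 8, 2041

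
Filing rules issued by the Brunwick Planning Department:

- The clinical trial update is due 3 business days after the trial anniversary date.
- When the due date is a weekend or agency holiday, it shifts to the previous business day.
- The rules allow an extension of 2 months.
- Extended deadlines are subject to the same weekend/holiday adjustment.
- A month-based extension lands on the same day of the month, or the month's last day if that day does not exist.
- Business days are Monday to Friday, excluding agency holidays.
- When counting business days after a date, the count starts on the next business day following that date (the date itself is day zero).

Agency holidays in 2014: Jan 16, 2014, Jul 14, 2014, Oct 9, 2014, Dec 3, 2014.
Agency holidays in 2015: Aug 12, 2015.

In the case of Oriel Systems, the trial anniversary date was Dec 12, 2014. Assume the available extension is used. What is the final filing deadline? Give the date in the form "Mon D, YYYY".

3 business days after Dec 12, 2014, excluding weekends and holidays, is Dec 17, 2014.
Since Dec 17, 2014 is a Wednesday and not a holiday, the date is unchanged.
The 2 months extension carries Dec 17, 2014 to Feb 17, 2015.
Feb 17, 2015 falls on a Tuesday, which is a business day, so no adjustment is needed.
The final due date is Feb 17, 2015.

Feb 17, 2015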